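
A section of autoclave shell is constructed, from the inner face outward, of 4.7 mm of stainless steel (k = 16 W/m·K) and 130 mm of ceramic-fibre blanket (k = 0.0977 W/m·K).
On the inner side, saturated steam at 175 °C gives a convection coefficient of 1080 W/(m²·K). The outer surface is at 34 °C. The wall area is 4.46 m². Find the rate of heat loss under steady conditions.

Thermal resistances in series:
R_inner film = 1/(h_i·A) = 1/(1080×4.46) = 2.076×10^-4 K/W
R_stainless steel = L/(kA) = 0.0047/(16×4.46) = 6.586×10^-5 K/W
R_ceramic-fibre blanket = L/(kA) = 0.13/(0.0977×4.46) = 0.2983 K/W
R_total = 0.2986 K/W
Q = ΔT / R_total = 141 / 0.2986

Q ≈ 472 W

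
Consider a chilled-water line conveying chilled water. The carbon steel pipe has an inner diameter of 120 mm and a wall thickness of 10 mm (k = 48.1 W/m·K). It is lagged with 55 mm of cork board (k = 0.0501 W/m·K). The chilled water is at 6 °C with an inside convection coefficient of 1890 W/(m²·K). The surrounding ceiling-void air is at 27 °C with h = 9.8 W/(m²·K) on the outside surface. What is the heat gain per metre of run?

q′ ≈ 10.6 W/m

Cylindrical conduction, so R = ln(r₂/r₁)/(2πkL) per layer, in series:
R_inner film = 1/(h_i·2πr₁L) = 1/(1890×2π×0.06×1) = 0.001403 K/W
R_carbon steel pipe wall = ln(70/60)/(2π×48.1×1) = 5.101×10^-4 K/W
R_cork board = ln(125/70)/(2π×0.0501×1) = 1.842 K/W
R_outer film = 1/(h_o·2πr_oL) = 1/(9.8×2π×0.125×1) = 0.1299 K/W
R_total = 1.974 K/W
Q = ΔT/R_total = 21/1.974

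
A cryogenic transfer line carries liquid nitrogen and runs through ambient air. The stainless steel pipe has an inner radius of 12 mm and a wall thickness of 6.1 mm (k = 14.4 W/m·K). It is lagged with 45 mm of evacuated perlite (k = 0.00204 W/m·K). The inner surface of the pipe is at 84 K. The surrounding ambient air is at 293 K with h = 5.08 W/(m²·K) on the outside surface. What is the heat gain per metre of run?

Cylindrical conduction, so R = ln(r₂/r₁)/(2πkL) per layer, in series:
R_stainless steel pipe wall = ln(18.1/12)/(2π×14.4×1) = 0.004543 K/W
R_evacuated perlite = ln(63.1/18.1)/(2π×0.00204×1) = 97.43 K/W
R_outer film = 1/(h_o·2πr_oL) = 1/(5.08×2π×0.0631×1) = 0.4965 K/W
R_total = 97.93 K/W
Q = ΔT/R_total = 209/97.93

q′ ≈ 2.13 W/m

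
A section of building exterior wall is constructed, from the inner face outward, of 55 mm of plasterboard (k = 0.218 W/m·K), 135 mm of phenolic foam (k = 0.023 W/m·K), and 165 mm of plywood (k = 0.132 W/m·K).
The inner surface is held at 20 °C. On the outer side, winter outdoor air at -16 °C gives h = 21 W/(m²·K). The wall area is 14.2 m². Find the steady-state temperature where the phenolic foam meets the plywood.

T ≈ -9.7 °C

Model the wall as resistances in series:
R_plasterboard = L/(kA) = 0.055/(0.218×14.2) = 0.01777 K/W
R_phenolic foam = L/(kA) = 0.135/(0.023×14.2) = 0.4133 K/W
R_plywood = L/(kA) = 0.165/(0.132×14.2) = 0.08803 K/W
R_outer film = 1/(h_o·A) = 1/(21×14.2) = 0.003353 K/W
R_total = 0.5225 K/W;  Q = ΔT/R_total = 36/0.5225 = 68.9 W
T_interface = T_inner − Q·ΣR(inner→interface) = 20 − 68.9×0.4311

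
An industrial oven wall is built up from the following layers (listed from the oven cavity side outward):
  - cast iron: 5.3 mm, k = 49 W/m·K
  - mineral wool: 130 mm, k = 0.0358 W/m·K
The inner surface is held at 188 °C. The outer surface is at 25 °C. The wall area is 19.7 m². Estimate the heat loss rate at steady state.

Q ≈ 884 W

Series thermal resistances:
R_cast iron = L/(kA) = 0.0053/(49×19.7) = 5.491×10^-6 K/W
R_mineral wool = L/(kA) = 0.13/(0.0358×19.7) = 0.1843 K/W
R_total = 0.1843 K/W
Q = ΔT / R_total = 163 / 0.1843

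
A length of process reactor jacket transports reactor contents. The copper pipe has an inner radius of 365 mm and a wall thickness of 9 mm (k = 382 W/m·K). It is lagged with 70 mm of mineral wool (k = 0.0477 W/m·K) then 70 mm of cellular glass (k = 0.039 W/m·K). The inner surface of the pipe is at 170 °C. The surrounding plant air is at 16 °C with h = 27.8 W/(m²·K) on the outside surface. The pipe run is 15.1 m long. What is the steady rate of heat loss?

For a radial system each layer contributes R = ln(r_out/r_in)/(2πkL); films add R = 1/(hA).
R_copper pipe wall = ln(374/365)/(2π×382×15.1) = 6.721×10^-7 K/W
R_mineral wool = ln(444/374)/(2π×0.0477×15.1) = 0.03791 K/W
R_cellular glass = ln(514/444)/(2π×0.039×15.1) = 0.03957 K/W
R_outer film = 1/(h_o·2πr_oL) = 1/(27.8×2π×0.514×15.1) = 7.376×10^-4 K/W
R_total = 0.07821 K/W
Q = ΔT/R_total = 154/0.07821

Q ≈ 1970 W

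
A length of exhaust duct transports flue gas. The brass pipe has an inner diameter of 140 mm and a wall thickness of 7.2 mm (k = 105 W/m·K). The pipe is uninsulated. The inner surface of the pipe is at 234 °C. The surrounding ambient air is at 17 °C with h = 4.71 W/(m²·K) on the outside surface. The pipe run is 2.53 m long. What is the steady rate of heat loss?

Q ≈ 1250 W

Treating each annulus and film as a series resistance:
R_brass pipe wall = ln(77.2/70)/(2π×105×2.53) = 5.866×10^-5 K/W
R_outer film = 1/(h_o·2πr_oL) = 1/(4.71×2π×0.0772×2.53) = 0.173 K/W
R_total = 0.1731 K/W
Q = ΔT/R_total = 217/0.1731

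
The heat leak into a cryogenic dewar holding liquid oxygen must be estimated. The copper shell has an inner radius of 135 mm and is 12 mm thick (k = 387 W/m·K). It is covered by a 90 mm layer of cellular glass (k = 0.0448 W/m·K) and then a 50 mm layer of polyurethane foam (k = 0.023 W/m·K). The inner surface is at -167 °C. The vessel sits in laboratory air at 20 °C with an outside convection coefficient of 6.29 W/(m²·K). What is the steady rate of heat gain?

Q ≈ 25.7 W

Spherical conduction: R = (1/r_in − 1/r_out)/(4πk) per layer; series-sum.
R_copper shell = (1/0.135 − 1/0.147)/(4π×387) = 1.243×10^-4 K/W
R_cellular glass = (1/0.147 − 1/0.237)/(4π×0.0448) = 4.589 K/W
R_polyurethane foam = (1/0.237 − 1/0.287)/(4π×0.023) = 2.543 K/W
R_outer film = 1/(h·4πr_o²) = 1/(6.29×4π×0.287²) = 0.1536 K/W
R_total = 7.286 K/W
Q = ΔT/R_total = 187/7.286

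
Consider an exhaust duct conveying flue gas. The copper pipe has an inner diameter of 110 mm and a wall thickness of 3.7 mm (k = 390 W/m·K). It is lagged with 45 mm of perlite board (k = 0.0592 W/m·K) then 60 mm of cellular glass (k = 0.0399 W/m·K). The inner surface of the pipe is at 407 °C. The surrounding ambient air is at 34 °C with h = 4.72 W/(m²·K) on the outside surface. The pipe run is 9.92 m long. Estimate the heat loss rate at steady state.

Per-layer cylindrical resistances, series-summed:
R_copper pipe wall = ln(58.7/55)/(2π×390×9.92) = 2.678×10^-6 K/W
R_perlite board = ln(103.7/58.7)/(2π×0.0592×9.92) = 0.1542 K/W
R_cellular glass = ln(163.7/103.7)/(2π×0.0399×9.92) = 0.1836 K/W
R_outer film = 1/(h_o·2πr_oL) = 1/(4.72×2π×0.1637×9.92) = 0.02076 K/W
R_total = 0.3586 K/W
Q = ΔT/R_total = 373/0.3586

Q ≈ 1040 W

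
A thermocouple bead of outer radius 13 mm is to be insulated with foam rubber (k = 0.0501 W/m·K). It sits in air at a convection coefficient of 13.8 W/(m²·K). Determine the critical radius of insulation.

For a sphere r_cr = 2k/h = 2×0.0501/13.8
r_cr = 7.26 mm; since the bare radius (13 mm) is above r_cr, any added insulation will reduce heat loss.

r_cr ≈ 7.26 mm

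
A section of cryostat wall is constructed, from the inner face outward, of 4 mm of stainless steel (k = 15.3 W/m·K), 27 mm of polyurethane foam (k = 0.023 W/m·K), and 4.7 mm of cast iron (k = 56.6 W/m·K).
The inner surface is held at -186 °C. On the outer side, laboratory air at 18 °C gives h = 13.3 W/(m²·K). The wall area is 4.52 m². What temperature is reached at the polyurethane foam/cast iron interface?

Thermal resistances in series:
R_stainless steel = L/(kA) = 0.004/(15.3×4.52) = 5.784×10^-5 K/W
R_polyurethane foam = L/(kA) = 0.027/(0.023×4.52) = 0.2597 K/W
R_cast iron = L/(kA) = 0.0047/(56.6×4.52) = 1.837×10^-5 K/W
R_outer film = 1/(h_o·A) = 1/(13.3×4.52) = 0.01663 K/W
R_total = 0.2764 K/W;  Q = ΔT/R_total = 204/0.2764 = 738 W
T_interface = T_inner + Q·ΣR(inner→interface) = -186 + 738×0.2598

T ≈ 5.71 °C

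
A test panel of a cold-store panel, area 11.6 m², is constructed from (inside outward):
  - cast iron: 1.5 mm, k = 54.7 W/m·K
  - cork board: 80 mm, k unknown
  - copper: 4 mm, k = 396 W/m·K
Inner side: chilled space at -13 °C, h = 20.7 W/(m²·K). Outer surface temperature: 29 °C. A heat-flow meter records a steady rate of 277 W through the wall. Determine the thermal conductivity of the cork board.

k ≈ 0.0468 W/(m·K)

Treating each layer as a thermal resistance in series:
R_inner film = 1/(h_i·A) = 1/(20.7×11.6) = 0.004165 K/W
R_cast iron = L/(kA) = 0.0015/(54.7×11.6) = 2.364×10^-6 K/W
R_copper = L/(kA) = 0.004/(396×11.6) = 8.708×10^-7 K/W
Sum of known resistances R_other = 0.004168 K/W
Total R = ΔT/Q = 42/277 = 0.1516 K/W
R_cork board = R_total − R_other = 0.1475 K/W
k = L/(R·A) = 0.08/(0.1475×11.6)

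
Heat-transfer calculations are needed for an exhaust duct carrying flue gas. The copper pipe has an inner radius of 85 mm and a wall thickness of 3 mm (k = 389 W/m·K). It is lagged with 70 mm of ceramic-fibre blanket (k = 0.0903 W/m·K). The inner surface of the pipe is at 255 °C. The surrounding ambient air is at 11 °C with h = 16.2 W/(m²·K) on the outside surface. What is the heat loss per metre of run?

q′ ≈ 223 W/m

Per-layer cylindrical resistances, series-summed:
R_copper pipe wall = ln(88/85)/(2π×389×1) = 1.419×10^-5 K/W
R_ceramic-fibre blanket = ln(158/88)/(2π×0.0903×1) = 1.032 K/W
R_outer film = 1/(h_o·2πr_oL) = 1/(16.2×2π×0.158×1) = 0.06218 K/W
R_total = 1.094 K/W
Q = ΔT/R_total = 244/1.094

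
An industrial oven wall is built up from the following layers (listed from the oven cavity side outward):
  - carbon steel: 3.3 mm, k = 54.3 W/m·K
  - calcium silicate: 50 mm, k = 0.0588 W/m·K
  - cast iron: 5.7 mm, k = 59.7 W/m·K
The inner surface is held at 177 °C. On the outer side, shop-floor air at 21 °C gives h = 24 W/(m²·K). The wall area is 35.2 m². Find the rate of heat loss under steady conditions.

Q ≈ 6150 W

Series thermal resistances:
R_carbon steel = L/(kA) = 0.0033/(54.3×35.2) = 1.727×10^-6 K/W
R_calcium silicate = L/(kA) = 0.05/(0.0588×35.2) = 0.02416 K/W
R_cast iron = L/(kA) = 0.0057/(59.7×35.2) = 2.712×10^-6 K/W
R_outer film = 1/(h_o·A) = 1/(24×35.2) = 0.001184 K/W
R_total = 0.02535 K/W
Q = ΔT / R_total = 156 / 0.02535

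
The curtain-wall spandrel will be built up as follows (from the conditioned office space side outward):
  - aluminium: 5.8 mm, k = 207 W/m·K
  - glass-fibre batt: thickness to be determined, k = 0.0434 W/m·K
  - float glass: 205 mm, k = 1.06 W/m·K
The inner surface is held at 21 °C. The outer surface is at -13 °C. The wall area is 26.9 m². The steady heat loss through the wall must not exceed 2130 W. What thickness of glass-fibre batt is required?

Model the wall as resistances in series:
R_aluminium = L/(kA) = 0.0058/(207×26.9) = 1.042×10^-6 K/W
R_float glass = L/(kA) = 0.205/(1.06×26.9) = 0.007189 K/W
Sum of the known resistances R_other = 0.00719 K/W
Required total resistance R_tot = ΔT/Q_allow = 34/2130 = 0.01596 K/W
R_glass-fibre batt = R_tot − R_other = 0.008772 K/W
L = R·k·A = 0.008772×0.0434×26.9

L ≈ 10.2 mm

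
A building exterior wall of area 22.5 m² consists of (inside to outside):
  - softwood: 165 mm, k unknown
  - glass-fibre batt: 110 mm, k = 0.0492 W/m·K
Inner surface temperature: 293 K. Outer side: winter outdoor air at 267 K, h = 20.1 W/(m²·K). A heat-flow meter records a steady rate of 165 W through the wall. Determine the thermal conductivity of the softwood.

Using the resistance-network approach (series):
R_glass-fibre batt = L/(kA) = 0.11/(0.0492×22.5) = 0.09937 K/W
R_outer film = 1/(h_o·A) = 1/(20.1×22.5) = 0.002211 K/W
Sum of known resistances R_other = 0.1016 K/W
Total R = ΔT/Q = 26/165 = 0.1576 K/W
R_softwood = R_total − R_other = 0.056 K/W
k = L/(R·A) = 0.165/(0.056×22.5)

k ≈ 0.131 W/(m·K)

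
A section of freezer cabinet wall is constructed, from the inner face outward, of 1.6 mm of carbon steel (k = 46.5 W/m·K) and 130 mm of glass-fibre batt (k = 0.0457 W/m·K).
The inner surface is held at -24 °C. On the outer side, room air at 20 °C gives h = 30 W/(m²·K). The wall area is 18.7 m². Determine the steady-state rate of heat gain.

Q ≈ 286 W

Model the wall as resistances in series:
R_carbon steel = L/(kA) = 0.0016/(46.5×18.7) = 1.84×10^-6 K/W
R_glass-fibre batt = L/(kA) = 0.13/(0.0457×18.7) = 0.1521 K/W
R_outer film = 1/(h_o·A) = 1/(30×18.7) = 0.001783 K/W
R_total = 0.1539 K/W
Q = ΔT / R_total = 44 / 0.1539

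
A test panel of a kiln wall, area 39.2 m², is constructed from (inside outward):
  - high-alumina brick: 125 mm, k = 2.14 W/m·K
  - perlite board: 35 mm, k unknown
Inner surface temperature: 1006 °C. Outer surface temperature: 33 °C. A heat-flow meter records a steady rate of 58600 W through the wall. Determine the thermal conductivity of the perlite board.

Series thermal resistances:
R_high-alumina brick = L/(kA) = 0.125/(2.14×39.2) = 0.00149 K/W
Sum of known resistances R_other = 0.00149 K/W
Total R = ΔT/Q = 973/58600 = 0.0166 K/W
R_perlite board = R_total − R_other = 0.01511 K/W
k = L/(R·A) = 0.035/(0.01511×39.2)

k ≈ 0.0591 W/(m·K)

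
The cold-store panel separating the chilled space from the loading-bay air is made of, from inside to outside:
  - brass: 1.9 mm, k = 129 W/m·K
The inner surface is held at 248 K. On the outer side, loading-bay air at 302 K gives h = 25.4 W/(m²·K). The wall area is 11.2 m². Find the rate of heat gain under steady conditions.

Q ≈ 15400 W

Thermal resistances in series:
R_brass = L/(kA) = 0.0019/(129×11.2) = 1.315×10^-6 K/W
R_outer film = 1/(h_o·A) = 1/(25.4×11.2) = 0.003515 K/W
R_total = 0.003517 K/W
Q = ΔT / R_total = 54 / 0.003517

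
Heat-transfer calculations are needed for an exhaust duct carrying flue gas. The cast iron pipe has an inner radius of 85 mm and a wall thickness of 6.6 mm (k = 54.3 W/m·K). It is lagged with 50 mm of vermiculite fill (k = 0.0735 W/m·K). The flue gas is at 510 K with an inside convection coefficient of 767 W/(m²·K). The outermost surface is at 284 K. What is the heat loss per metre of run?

q′ ≈ 239 W/m

Per-layer cylindrical resistances, series-summed:
R_inner film = 1/(h_i·2πr₁L) = 1/(767×2π×0.085×1) = 0.002441 K/W
R_cast iron pipe wall = ln(91.6/85)/(2π×54.3×1) = 2.192×10^-4 K/W
R_vermiculite fill = ln(141.6/91.6)/(2π×0.0735×1) = 0.9432 K/W
R_total = 0.9458 K/W
Q = ΔT/R_total = 226/0.9458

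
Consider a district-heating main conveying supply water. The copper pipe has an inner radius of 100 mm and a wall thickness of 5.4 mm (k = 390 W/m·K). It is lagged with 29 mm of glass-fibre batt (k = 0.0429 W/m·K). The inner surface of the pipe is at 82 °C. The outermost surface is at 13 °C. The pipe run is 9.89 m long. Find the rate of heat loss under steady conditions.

Q ≈ 757 W

Per-layer cylindrical resistances, series-summed:
R_copper pipe wall = ln(105.4/100)/(2π×390×9.89) = 2.17×10^-6 K/W
R_glass-fibre batt = ln(134.4/105.4)/(2π×0.0429×9.89) = 0.09118 K/W
R_total = 0.09118 K/W
Q = ΔT/R_total = 69/0.09118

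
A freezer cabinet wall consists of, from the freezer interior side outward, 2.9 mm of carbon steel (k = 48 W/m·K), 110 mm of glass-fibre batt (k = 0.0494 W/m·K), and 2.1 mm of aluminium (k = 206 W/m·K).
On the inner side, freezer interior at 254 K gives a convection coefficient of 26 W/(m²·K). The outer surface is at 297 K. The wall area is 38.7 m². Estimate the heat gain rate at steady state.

Treating each layer as a thermal resistance in series:
R_inner film = 1/(h_i·A) = 1/(26×38.7) = 9.938×10^-4 K/W
R_carbon steel = L/(kA) = 0.0029/(48×38.7) = 1.561×10^-6 K/W
R_glass-fibre batt = L/(kA) = 0.11/(0.0494×38.7) = 0.05754 K/W
R_aluminium = L/(kA) = 0.0021/(206×38.7) = 2.634×10^-7 K/W
R_total = 0.05853 K/W
Q = ΔT / R_total = 43 / 0.05853

Q ≈ 735 W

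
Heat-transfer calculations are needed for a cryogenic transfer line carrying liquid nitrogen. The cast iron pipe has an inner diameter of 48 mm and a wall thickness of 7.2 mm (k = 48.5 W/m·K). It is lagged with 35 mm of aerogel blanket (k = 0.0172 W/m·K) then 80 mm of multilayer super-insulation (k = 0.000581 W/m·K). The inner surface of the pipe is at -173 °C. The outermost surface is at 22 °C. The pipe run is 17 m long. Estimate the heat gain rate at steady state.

Per-layer cylindrical resistances, series-summed:
R_cast iron pipe wall = ln(31.2/24)/(2π×48.5×17) = 5.064×10^-5 K/W
R_aerogel blanket = ln(66.2/31.2)/(2π×0.0172×17) = 0.4095 K/W
R_multilayer super-insulation = ln(146.2/66.2)/(2π×0.000581×17) = 12.77 K/W
R_total = 13.18 K/W
Q = ΔT/R_total = 195/13.18

Q ≈ 14.8 W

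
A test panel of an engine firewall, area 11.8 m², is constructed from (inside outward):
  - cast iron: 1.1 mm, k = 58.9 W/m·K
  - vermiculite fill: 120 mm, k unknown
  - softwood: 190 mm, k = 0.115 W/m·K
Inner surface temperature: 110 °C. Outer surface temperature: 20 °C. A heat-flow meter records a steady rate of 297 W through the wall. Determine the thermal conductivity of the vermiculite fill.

k ≈ 0.0624 W/(m·K)

Using the resistance-network approach (series):
R_cast iron = L/(kA) = 0.0011/(58.9×11.8) = 1.583×10^-6 K/W
R_softwood = L/(kA) = 0.19/(0.115×11.8) = 0.14 K/W
Sum of known resistances R_other = 0.14 K/W
Total R = ΔT/Q = 90/297 = 0.303 K/W
R_vermiculite fill = R_total − R_other = 0.163 K/W
k = L/(R·A) = 0.12/(0.163×11.8)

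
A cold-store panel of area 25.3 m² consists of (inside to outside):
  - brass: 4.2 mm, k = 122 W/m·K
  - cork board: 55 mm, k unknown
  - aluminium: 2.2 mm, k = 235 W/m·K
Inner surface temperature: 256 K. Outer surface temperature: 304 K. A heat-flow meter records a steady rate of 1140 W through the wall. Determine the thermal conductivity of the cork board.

k ≈ 0.0516 W/(m·K)

Model the wall as resistances in series:
R_brass = L/(kA) = 0.0042/(122×25.3) = 1.361×10^-6 K/W
R_aluminium = L/(kA) = 0.0022/(235×25.3) = 3.7×10^-7 K/W
Sum of known resistances R_other = 1.731×10^-6 K/W
Total R = ΔT/Q = 48/1140 = 0.04211 K/W
R_cork board = R_total − R_other = 0.0421 K/W
k = L/(R·A) = 0.055/(0.0421×25.3)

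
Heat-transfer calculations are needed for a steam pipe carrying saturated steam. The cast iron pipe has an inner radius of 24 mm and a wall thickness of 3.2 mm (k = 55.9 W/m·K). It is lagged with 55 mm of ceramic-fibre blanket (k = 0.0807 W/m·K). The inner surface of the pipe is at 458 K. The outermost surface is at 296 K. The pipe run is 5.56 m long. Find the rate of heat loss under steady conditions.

Q ≈ 413 W

Cylindrical conduction, so R = ln(r₂/r₁)/(2πkL) per layer, in series:
R_cast iron pipe wall = ln(27.2/24)/(2π×55.9×5.56) = 6.409×10^-5 K/W
R_ceramic-fibre blanket = ln(82.2/27.2)/(2π×0.0807×5.56) = 0.3923 K/W
R_total = 0.3924 K/W
Q = ΔT/R_total = 162/0.3924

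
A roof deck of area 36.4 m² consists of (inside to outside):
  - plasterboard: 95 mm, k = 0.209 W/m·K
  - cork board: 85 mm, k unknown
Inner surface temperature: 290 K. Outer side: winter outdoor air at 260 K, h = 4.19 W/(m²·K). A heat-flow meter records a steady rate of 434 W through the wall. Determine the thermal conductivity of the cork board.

Using the resistance-network approach (series):
R_plasterboard = L/(kA) = 0.095/(0.209×36.4) = 0.01249 K/W
R_outer film = 1/(h_o·A) = 1/(4.19×36.4) = 0.006557 K/W
Sum of known resistances R_other = 0.01904 K/W
Total R = ΔT/Q = 30/434 = 0.06912 K/W
R_cork board = R_total − R_other = 0.05008 K/W
k = L/(R·A) = 0.085/(0.05008×36.4)

k ≈ 0.0466 W/(m·K)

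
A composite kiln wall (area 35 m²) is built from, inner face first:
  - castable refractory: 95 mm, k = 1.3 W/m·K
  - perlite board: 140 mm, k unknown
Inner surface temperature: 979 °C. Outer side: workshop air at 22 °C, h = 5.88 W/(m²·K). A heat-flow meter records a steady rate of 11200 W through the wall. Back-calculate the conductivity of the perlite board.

k ≈ 0.051 W/(m·K)

Model the wall as resistances in series:
R_castable refractory = L/(kA) = 0.095/(1.3×35) = 0.002088 K/W
R_outer film = 1/(h_o·A) = 1/(5.88×35) = 0.004859 K/W
Sum of known resistances R_other = 0.006947 K/W
Total R = ΔT/Q = 957/11200 = 0.08545 K/W
R_perlite board = R_total − R_other = 0.0785 K/W
k = L/(R·A) = 0.14/(0.0785×35)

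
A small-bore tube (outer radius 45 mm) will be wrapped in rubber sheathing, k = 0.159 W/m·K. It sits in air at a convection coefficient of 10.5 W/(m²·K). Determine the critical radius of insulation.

r_cr ≈ 15.1 mm

For a cylinder r_cr = k/h = 0.159/10.5
r_cr = 15.1 mm; since the bare radius (45 mm) is above r_cr, any added insulation will reduce heat loss.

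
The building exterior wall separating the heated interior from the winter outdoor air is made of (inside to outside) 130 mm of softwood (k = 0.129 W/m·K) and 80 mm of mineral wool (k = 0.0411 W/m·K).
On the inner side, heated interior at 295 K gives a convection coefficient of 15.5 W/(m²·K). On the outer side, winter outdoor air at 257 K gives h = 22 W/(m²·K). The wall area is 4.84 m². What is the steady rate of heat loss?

Q ≈ 60 W

Model the wall as resistances in series:
R_inner film = 1/(h_i·A) = 1/(15.5×4.84) = 0.01333 K/W
R_softwood = L/(kA) = 0.13/(0.129×4.84) = 0.2082 K/W
R_mineral wool = L/(kA) = 0.08/(0.0411×4.84) = 0.4022 K/W
R_outer film = 1/(h_o·A) = 1/(22×4.84) = 0.009391 K/W
R_total = 0.6331 K/W
Q = ΔT / R_total = 38 / 0.6331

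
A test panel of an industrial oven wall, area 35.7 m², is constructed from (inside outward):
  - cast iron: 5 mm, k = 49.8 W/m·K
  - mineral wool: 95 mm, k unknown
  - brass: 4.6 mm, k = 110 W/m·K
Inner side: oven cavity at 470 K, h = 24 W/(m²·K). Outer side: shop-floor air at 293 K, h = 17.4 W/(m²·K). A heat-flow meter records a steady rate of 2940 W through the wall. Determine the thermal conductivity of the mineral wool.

Thermal resistances in series:
R_inner film = 1/(h_i·A) = 1/(24×35.7) = 0.001167 K/W
R_cast iron = L/(kA) = 0.005/(49.8×35.7) = 2.812×10^-6 K/W
R_brass = L/(kA) = 0.0046/(110×35.7) = 1.171×10^-6 K/W
R_outer film = 1/(h_o·A) = 1/(17.4×35.7) = 0.00161 K/W
Sum of known resistances R_other = 0.002781 K/W
Total R = ΔT/Q = 177/2940 = 0.0602 K/W
R_mineral wool = R_total − R_other = 0.05742 K/W
k = L/(R·A) = 0.095/(0.05742×35.7)

k ≈ 0.0463 W/(m·K)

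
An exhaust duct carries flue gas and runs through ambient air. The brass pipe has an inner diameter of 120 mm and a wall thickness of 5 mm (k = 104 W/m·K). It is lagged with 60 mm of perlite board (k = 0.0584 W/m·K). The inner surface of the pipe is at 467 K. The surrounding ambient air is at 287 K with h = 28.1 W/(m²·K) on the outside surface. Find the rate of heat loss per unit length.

q′ ≈ 98.5 W/m

For a radial system each layer contributes R = ln(r_out/r_in)/(2πkL); films add R = 1/(hA).
R_brass pipe wall = ln(65/60)/(2π×104×1) = 1.225×10^-4 K/W
R_perlite board = ln(125/65)/(2π×0.0584×1) = 1.782 K/W
R_outer film = 1/(h_o·2πr_oL) = 1/(28.1×2π×0.125×1) = 0.04531 K/W
R_total = 1.828 K/W
Q = ΔT/R_total = 180/1.828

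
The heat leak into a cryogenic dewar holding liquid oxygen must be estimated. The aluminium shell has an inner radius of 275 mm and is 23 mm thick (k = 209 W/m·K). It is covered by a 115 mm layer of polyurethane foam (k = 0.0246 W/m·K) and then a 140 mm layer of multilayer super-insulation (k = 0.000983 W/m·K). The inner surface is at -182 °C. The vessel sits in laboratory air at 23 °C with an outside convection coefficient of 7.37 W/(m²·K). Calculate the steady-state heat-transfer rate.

Radial (spherical) resistances in series:
R_aluminium shell = (1/0.275 − 1/0.298)/(4π×209) = 1.069×10^-4 K/W
R_polyurethane foam = (1/0.298 − 1/0.413)/(4π×0.0246) = 3.023 K/W
R_multilayer super-insulation = (1/0.413 − 1/0.553)/(4π×0.000983) = 49.62 K/W
R_outer film = 1/(h·4πr_o²) = 1/(7.37×4π×0.553²) = 0.03531 K/W
R_total = 52.68 K/W
Q = ΔT/R_total = 205/52.68

Q ≈ 3.89 W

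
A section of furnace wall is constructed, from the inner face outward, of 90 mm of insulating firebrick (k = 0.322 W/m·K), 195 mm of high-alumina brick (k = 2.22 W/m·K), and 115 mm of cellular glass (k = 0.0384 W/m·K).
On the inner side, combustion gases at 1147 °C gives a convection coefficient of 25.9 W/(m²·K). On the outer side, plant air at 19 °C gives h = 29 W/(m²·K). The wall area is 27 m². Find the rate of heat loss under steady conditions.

Q ≈ 8870 W

Thermal resistances in series:
R_inner film = 1/(h_i·A) = 1/(25.9×27) = 0.00143 K/W
R_insulating firebrick = L/(kA) = 0.09/(0.322×27) = 0.01035 K/W
R_high-alumina brick = L/(kA) = 0.195/(2.22×27) = 0.003253 K/W
R_cellular glass = L/(kA) = 0.115/(0.0384×27) = 0.1109 K/W
R_outer film = 1/(h_o·A) = 1/(29×27) = 0.001277 K/W
R_total = 0.1272 K/W
Q = ΔT / R_total = 1128 / 0.1272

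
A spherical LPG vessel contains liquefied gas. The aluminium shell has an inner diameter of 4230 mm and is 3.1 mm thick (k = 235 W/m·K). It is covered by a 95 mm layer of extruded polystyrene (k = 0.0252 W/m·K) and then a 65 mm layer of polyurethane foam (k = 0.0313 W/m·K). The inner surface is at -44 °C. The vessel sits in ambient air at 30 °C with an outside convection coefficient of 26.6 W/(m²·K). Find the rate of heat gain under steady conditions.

For a spherical shell R = (1/r₁ − 1/r₂)/(4πk); film R = 1/(h·4πr²). In series:
R_aluminium shell = (1/2.115 − 1/2.1181)/(4π×235) = 2.343×10^-7 K/W
R_extruded polystyrene = (1/2.1181 − 1/2.2131)/(4π×0.0252) = 0.064 K/W
R_polyurethane foam = (1/2.2131 − 1/2.2781)/(4π×0.0313) = 0.03278 K/W
R_outer film = 1/(h·4πr_o²) = 1/(26.6×4π×2.2781²) = 5.765×10^-4 K/W
R_total = 0.09735 K/W
Q = ΔT/R_total = 74/0.09735

Q ≈ 760 W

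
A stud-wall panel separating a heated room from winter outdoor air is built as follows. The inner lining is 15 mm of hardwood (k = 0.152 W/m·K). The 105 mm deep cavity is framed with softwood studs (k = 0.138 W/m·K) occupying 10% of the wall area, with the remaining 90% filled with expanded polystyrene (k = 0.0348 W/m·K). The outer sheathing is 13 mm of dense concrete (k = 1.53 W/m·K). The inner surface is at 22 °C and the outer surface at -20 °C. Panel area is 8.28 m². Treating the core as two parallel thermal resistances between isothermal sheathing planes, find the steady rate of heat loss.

Sheathing layers in series; stud and cavity paths in parallel between them.
R_inner = 0.015/(0.152×8.28) = 0.01192 K/W
R_stud  = 0.105/(0.138×0.1×8.28) = 0.9189 K/W
R_cav   = 0.105/(0.0348×0.9×8.28) = 0.4049 K/W
1/R_core = 1/R_stud + 1/R_cav → R_core = 0.2811 K/W
R_outer = 0.013/(1.53×8.28) = 0.001026 K/W
R_total = 0.294 K/W
Q = ΔT/R_total = 42/0.294

Q ≈ 143 W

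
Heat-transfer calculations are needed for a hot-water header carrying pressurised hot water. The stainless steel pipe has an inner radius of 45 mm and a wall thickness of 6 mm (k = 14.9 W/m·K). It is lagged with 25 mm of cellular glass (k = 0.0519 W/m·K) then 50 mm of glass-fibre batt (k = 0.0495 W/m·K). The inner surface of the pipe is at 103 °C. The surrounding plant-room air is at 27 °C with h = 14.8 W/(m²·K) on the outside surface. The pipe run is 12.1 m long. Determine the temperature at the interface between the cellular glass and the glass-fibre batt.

For a radial system each layer contributes R = ln(r_out/r_in)/(2πkL); films add R = 1/(hA).
R_stainless steel pipe wall = ln(51/45)/(2π×14.9×12.1) = 1.105×10^-4 K/W
R_cellular glass = ln(76/51)/(2π×0.0519×12.1) = 0.1011 K/W
R_glass-fibre batt = ln(126/76)/(2π×0.0495×12.1) = 0.1343 K/W
R_outer film = 1/(h_o·2πr_oL) = 1/(14.8×2π×0.126×12.1) = 0.007053 K/W
R_total = 0.2426 K/W
Q = ΔT/R_total = 76/0.2426
Q = 313 W
T_interface = T_inner − Q·ΣR(inner→interface) = 103 − 313×0.1012

T ≈ 71.3 °C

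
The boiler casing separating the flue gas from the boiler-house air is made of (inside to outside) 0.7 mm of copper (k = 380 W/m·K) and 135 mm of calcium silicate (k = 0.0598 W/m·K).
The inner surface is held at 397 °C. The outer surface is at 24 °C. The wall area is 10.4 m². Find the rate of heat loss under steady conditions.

Q ≈ 1720 W

Thermal resistances in series:
R_copper = L/(kA) = 0.0007/(380×10.4) = 1.771×10^-7 K/W
R_calcium silicate = L/(kA) = 0.135/(0.0598×10.4) = 0.2171 K/W
R_total = 0.2171 K/W
Q = ΔT / R_total = 373 / 0.2171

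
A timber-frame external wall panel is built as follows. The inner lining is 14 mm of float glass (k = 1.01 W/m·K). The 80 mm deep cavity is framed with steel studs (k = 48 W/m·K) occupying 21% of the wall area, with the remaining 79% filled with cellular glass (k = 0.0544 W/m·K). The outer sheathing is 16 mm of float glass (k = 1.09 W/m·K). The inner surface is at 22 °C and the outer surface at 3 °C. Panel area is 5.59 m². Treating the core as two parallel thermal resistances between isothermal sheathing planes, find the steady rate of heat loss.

Sheathing layers in series; stud and cavity paths in parallel between them.
R_inner = 0.014/(1.01×5.59) = 0.00248 K/W
R_stud  = 0.08/(48×0.21×5.59) = 0.00142 K/W
R_cav   = 0.08/(0.0544×0.79×5.59) = 0.333 K/W
1/R_core = 1/R_stud + 1/R_cav → R_core = 0.001414 K/W
R_outer = 0.016/(1.09×5.59) = 0.002626 K/W
R_total = 0.006519 K/W
Q = ΔT/R_total = 19/0.006519

Q ≈ 2910 W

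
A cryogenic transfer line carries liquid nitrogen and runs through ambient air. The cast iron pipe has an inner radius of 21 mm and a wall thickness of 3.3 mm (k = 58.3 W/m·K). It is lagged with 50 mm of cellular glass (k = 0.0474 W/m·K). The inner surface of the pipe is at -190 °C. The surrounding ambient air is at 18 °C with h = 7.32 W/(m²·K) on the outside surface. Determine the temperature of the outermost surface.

For a radial system each layer contributes R = ln(r_out/r_in)/(2πkL); films add R = 1/(hA).
R_cast iron pipe wall = ln(24.3/21)/(2π×58.3×1) = 3.984×10^-4 K/W
R_cellular glass = ln(74.3/24.3)/(2π×0.0474×1) = 3.753 K/W
R_outer film = 1/(h_o·2πr_oL) = 1/(7.32×2π×0.0743×1) = 0.2926 K/W
R_total = 4.046 K/W
Q = ΔT/R_total = 208/4.046
Q = 51.4 W/m
T_interface = T_inner + Q·ΣR(inner→interface) = -190 + 51.4×3.753

T ≈ 2.96 °C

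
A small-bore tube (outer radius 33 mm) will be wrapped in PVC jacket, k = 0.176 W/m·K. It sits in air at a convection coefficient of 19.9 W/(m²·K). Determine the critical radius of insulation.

r_cr ≈ 8.84 mm

For a cylinder r_cr = k/h = 0.176/19.9
r_cr = 8.84 mm; since the bare radius (33 mm) is above r_cr, any added insulation will reduce heat loss.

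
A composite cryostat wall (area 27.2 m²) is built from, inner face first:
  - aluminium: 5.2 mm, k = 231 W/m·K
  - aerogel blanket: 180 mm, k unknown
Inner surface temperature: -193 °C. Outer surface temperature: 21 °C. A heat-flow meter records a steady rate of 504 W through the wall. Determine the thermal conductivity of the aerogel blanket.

Treating each layer as a thermal resistance in series:
R_aluminium = L/(kA) = 0.0052/(231×27.2) = 8.276×10^-7 K/W
Sum of known resistances R_other = 8.276×10^-7 K/W
Total R = ΔT/Q = 214/504 = 0.4246 K/W
R_aerogel blanket = R_total − R_other = 0.4246 K/W
k = L/(R·A) = 0.18/(0.4246×27.2)

k ≈ 0.0156 W/(m·K)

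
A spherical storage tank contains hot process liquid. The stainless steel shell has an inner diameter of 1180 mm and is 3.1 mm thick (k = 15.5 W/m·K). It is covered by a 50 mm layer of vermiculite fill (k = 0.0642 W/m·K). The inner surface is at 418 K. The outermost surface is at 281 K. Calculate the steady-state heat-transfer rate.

Q ≈ 843 W

Spherical conduction: R = (1/r_in − 1/r_out)/(4πk) per layer; series-sum.
R_stainless steel shell = (1/0.59 − 1/0.5931)/(4π×15.5) = 4.548×10^-5 K/W
R_vermiculite fill = (1/0.5931 − 1/0.6431)/(4π×0.0642) = 0.1625 K/W
R_total = 0.1625 K/W
Q = ΔT/R_total = 137/0.1625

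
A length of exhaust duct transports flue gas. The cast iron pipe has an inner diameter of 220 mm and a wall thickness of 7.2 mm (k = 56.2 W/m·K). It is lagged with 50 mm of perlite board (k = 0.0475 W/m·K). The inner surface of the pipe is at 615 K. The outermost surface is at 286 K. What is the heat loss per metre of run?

For a radial system each layer contributes R = ln(r_out/r_in)/(2πkL); films add R = 1/(hA).
R_cast iron pipe wall = ln(117.2/110)/(2π×56.2×1) = 1.795×10^-4 K/W
R_perlite board = ln(167.2/117.2)/(2π×0.0475×1) = 1.191 K/W
R_total = 1.191 K/W
Q = ΔT/R_total = 329/1.191

q′ ≈ 276 W/m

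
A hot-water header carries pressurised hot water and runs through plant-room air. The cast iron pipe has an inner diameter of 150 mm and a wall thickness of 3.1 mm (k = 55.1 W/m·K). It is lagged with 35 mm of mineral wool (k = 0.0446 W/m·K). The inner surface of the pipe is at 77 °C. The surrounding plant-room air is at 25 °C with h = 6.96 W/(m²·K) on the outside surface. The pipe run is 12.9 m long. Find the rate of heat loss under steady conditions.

Cylindrical conduction, so R = ln(r₂/r₁)/(2πkL) per layer, in series:
R_cast iron pipe wall = ln(78.1/75)/(2π×55.1×12.9) = 9.069×10^-6 K/W
R_mineral wool = ln(113.1/78.1)/(2π×0.0446×12.9) = 0.1024 K/W
R_outer film = 1/(h_o·2πr_oL) = 1/(6.96×2π×0.1131×12.9) = 0.01567 K/W
R_total = 0.1181 K/W
Q = ΔT/R_total = 52/0.1181

Q ≈ 440 W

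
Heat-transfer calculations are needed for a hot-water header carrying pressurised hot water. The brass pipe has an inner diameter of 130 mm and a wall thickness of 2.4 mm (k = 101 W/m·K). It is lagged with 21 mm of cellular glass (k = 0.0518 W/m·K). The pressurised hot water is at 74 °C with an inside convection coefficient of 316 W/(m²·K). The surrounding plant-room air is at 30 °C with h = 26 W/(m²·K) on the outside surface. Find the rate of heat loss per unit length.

q′ ≈ 48.3 W/m

For a radial system each layer contributes R = ln(r_out/r_in)/(2πkL); films add R = 1/(hA).
R_inner film = 1/(h_i·2πr₁L) = 1/(316×2π×0.065×1) = 0.007749 K/W
R_brass pipe wall = ln(67.4/65)/(2π×101×1) = 5.713×10^-5 K/W
R_cellular glass = ln(88.4/67.4)/(2π×0.0518×1) = 0.8333 K/W
R_outer film = 1/(h_o·2πr_oL) = 1/(26×2π×0.0884×1) = 0.06925 K/W
R_total = 0.9104 K/W
Q = ΔT/R_total = 44/0.9104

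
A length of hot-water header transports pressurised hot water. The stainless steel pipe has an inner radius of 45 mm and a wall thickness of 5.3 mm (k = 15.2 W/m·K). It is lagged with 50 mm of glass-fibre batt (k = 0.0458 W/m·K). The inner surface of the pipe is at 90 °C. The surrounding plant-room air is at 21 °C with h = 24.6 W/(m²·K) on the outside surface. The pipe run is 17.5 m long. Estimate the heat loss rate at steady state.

Q ≈ 490 W

Treating each annulus and film as a series resistance:
R_stainless steel pipe wall = ln(50.3/45)/(2π×15.2×17.5) = 6.662×10^-5 K/W
R_glass-fibre batt = ln(100.3/50.3)/(2π×0.0458×17.5) = 0.137 K/W
R_outer film = 1/(h_o·2πr_oL) = 1/(24.6×2π×0.1003×17.5) = 0.003686 K/W
R_total = 0.1408 K/W
Q = ΔT/R_total = 69/0.1408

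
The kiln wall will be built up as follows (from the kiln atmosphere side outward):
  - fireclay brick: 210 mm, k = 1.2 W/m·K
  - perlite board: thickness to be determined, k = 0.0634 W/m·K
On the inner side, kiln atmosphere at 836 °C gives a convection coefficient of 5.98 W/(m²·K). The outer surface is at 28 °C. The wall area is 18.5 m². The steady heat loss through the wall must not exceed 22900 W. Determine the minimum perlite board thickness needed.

L ≈ 19.7 mm

Treating each layer as a thermal resistance in series:
R_inner film = 1/(h_i·A) = 1/(5.98×18.5) = 0.009039 K/W
R_fireclay brick = L/(kA) = 0.21/(1.2×18.5) = 0.009459 K/W
Sum of the known resistances R_other = 0.0185 K/W
Required total resistance R_tot = ΔT/Q_allow = 808/22900 = 0.03528 K/W
R_perlite board = R_tot − R_other = 0.01679 K/W
L = R·k·A = 0.01679×0.0634×18.5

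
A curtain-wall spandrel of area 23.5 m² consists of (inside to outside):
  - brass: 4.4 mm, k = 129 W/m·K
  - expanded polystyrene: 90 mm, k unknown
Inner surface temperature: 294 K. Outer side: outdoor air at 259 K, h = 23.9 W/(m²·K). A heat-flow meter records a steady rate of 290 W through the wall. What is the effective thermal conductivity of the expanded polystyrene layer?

k ≈ 0.0322 W/(m·K)

Thermal resistances in series:
R_brass = L/(kA) = 0.0044/(129×23.5) = 1.451×10^-6 K/W
R_outer film = 1/(h_o·A) = 1/(23.9×23.5) = 0.00178 K/W
Sum of known resistances R_other = 0.001782 K/W
Total R = ΔT/Q = 35/290 = 0.1207 K/W
R_expanded polystyrene = R_total − R_other = 0.1189 K/W
k = L/(R·A) = 0.09/(0.1189×23.5)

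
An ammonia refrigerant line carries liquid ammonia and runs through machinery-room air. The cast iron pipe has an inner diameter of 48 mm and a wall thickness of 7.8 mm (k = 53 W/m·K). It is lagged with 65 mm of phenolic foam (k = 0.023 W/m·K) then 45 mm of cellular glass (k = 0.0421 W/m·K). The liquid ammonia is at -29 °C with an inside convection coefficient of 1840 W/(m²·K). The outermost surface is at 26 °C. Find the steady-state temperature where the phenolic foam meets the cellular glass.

T ≈ 17.3 °C

Per-layer cylindrical resistances, series-summed:
R_inner film = 1/(h_i·2πr₁L) = 1/(1840×2π×0.024×1) = 0.003604 K/W
R_cast iron pipe wall = ln(31.8/24)/(2π×53×1) = 8.451×10^-4 K/W
R_phenolic foam = ln(96.8/31.8)/(2π×0.023×1) = 7.703 K/W
R_cellular glass = ln(141.8/96.8)/(2π×0.0421×1) = 1.443 K/W
R_total = 9.151 K/W
Q = ΔT/R_total = 55/9.151
Q = 6.01 W/m
T_interface = T_inner + Q·ΣR(inner→interface) = -29 + 6.01×7.707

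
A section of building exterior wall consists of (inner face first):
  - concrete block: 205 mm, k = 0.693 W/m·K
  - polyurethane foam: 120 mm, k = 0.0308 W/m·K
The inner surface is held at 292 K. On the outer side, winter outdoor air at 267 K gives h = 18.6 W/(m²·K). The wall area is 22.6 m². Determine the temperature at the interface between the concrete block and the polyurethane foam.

T ≈ 290 K

Model the wall as resistances in series:
R_concrete block = L/(kA) = 0.205/(0.693×22.6) = 0.01309 K/W
R_polyurethane foam = L/(kA) = 0.12/(0.0308×22.6) = 0.1724 K/W
R_outer film = 1/(h_o·A) = 1/(18.6×22.6) = 0.002379 K/W
R_total = 0.1879 K/W;  Q = ΔT/R_total = 25/0.1879 = 133.1 W
T_interface = T_inner − Q·ΣR(inner→interface) = 292 − 133×0.01309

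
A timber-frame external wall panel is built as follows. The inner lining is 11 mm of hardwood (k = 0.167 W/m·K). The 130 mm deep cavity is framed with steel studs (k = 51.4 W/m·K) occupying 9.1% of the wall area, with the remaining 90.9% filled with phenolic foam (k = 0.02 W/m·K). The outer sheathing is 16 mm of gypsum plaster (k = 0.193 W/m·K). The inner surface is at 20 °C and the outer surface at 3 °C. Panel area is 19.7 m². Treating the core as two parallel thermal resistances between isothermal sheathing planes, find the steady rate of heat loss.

Sheathing layers in series; stud and cavity paths in parallel between them.
R_inner = 0.011/(0.167×19.7) = 0.003344 K/W
R_stud  = 0.13/(51.4×0.091×19.7) = 0.001411 K/W
R_cav   = 0.13/(0.02×0.909×19.7) = 0.363 K/W
1/R_core = 1/R_stud + 1/R_cav → R_core = 0.001405 K/W
R_outer = 0.016/(0.193×19.7) = 0.004208 K/W
R_total = 0.008957 K/W
Q = ΔT/R_total = 17/0.008957

Q ≈ 1900 W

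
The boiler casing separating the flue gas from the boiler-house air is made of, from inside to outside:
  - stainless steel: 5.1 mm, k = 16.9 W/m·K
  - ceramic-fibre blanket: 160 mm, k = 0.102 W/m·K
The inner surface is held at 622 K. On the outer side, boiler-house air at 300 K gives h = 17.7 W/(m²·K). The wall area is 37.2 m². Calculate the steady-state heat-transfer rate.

Treating each layer as a thermal resistance in series:
R_stainless steel = L/(kA) = 0.0051/(16.9×37.2) = 8.112×10^-6 K/W
R_ceramic-fibre blanket = L/(kA) = 0.16/(0.102×37.2) = 0.04217 K/W
R_outer film = 1/(h_o·A) = 1/(17.7×37.2) = 0.001519 K/W
R_total = 0.04369 K/W
Q = ΔT / R_total = 322 / 0.04369

Q ≈ 7370 W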